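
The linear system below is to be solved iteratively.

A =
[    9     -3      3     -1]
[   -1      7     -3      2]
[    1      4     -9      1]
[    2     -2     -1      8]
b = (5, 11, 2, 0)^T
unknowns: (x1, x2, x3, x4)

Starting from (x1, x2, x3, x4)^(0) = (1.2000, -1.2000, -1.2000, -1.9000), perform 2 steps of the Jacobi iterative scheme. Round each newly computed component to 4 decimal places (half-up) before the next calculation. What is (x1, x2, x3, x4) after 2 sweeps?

(1.3405, 1.4778, 0.5200, 0.2526)

Iteration 1:
  x1 = (5 - (-3)·-1.2000 - (3)·-1.2000 - (-1)·-1.9000) / (9) = 0.3444
  x2 = (11 - (-1)·1.2000 - (-3)·-1.2000 - (2)·-1.9000) / (7) = 1.7714
  x3 = (2 - (1)·1.2000 - (4)·-1.2000 - (1)·-1.9000) / (-9) = -0.8333
  x4 = (0 - (2)·1.2000 - (-2)·-1.2000 - (-1)·-1.2000) / (8) = -0.7500
Iteration 2:
  x1 = (5 - (-3)·1.7714 - (3)·-0.8333 - (-1)·-0.7500) / (9) = 1.3405
  x2 = (11 - (-1)·0.3444 - (-3)·-0.8333 - (2)·-0.7500) / (7) = 1.4778
  x3 = (2 - (1)·0.3444 - (4)·1.7714 - (1)·-0.7500) / (-9) = 0.5200
  x4 = (0 - (2)·0.3444 - (-2)·1.7714 - (-1)·-0.8333) / (8) = 0.2526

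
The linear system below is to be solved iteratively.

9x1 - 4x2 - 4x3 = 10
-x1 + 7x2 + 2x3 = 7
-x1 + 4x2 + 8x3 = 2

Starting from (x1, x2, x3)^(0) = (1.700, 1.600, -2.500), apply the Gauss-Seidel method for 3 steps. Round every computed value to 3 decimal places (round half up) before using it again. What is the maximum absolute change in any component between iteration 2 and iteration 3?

Iteration 1:
  x1 = (10 - (-4)·1.600 - (-4)·-2.500) / (9) = 0.711
  x2 = (7 - (-1)·0.711 - (2)·-2.500) / (7) = 1.816
  x3 = (2 - (-1)·0.711 - (4)·1.816) / (8) = -0.569
Iteration 2:
  x1 = (10 - (-4)·1.816 - (-4)·-0.569) / (9) = 1.665
  x2 = (7 - (-1)·1.665 - (2)·-0.569) / (7) = 1.400
  x3 = (2 - (-1)·1.665 - (4)·1.400) / (8) = -0.242
Iteration 3:
  x1 = (10 - (-4)·1.400 - (-4)·-0.242) / (9) = 1.626
  x2 = (7 - (-1)·1.626 - (2)·-0.242) / (7) = 1.301
  x3 = (2 - (-1)·1.626 - (4)·1.301) / (8) = -0.197
Change: (-0.039, -0.099, 0.045) → max |·| = 0.099

0.099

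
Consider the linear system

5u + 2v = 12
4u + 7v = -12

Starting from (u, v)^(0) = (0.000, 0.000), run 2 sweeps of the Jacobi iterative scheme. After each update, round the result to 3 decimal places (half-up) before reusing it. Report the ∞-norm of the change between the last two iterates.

1.372

Iteration 1:
  u = (12 - (2)·0.000) / (5) = 2.400
  v = (-12 - (4)·0.000) / (7) = -1.714
Iteration 2:
  u = (12 - (2)·-1.714) / (5) = 3.086
  v = (-12 - (4)·2.400) / (7) = -3.086
Change: (0.686, -1.372) → max |·| = 1.372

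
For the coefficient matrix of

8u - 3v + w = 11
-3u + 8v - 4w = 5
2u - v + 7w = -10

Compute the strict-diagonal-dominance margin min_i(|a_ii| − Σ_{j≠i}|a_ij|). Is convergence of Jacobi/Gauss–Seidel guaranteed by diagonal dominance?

row 1: |8| − (3+1) = 4
row 2: |8| − (3+4) = 1
row 3: |7| − (2+1) = 4
minimum over rows = 1 → strictly diagonally dominant (convergence guaranteed)

1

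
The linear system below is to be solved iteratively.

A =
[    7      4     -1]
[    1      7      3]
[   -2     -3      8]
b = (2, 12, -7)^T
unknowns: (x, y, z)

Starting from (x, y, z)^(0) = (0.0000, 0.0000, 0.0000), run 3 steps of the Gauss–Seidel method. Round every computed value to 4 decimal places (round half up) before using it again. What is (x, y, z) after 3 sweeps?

(-0.8424, 1.9806, -0.3429)

Iteration 1:
  x = (2 - (4)·0.0000 - (-1)·0.0000) / (7) = 0.2857
  y = (12 - (1)·0.2857 - (3)·0.0000) / (7) = 1.6735
  z = (-7 - (-2)·0.2857 - (-3)·1.6735) / (8) = -0.1760
Iteration 2:
  x = (2 - (4)·1.6735 - (-1)·-0.1760) / (7) = -0.6957
  y = (12 - (1)·-0.6957 - (3)·-0.1760) / (7) = 1.8891
  z = (-7 - (-2)·-0.6957 - (-3)·1.8891) / (8) = -0.3405
Iteration 3:
  x = (2 - (4)·1.8891 - (-1)·-0.3405) / (7) = -0.8424
  y = (12 - (1)·-0.8424 - (3)·-0.3405) / (7) = 1.9806
  z = (-7 - (-2)·-0.8424 - (-3)·1.9806) / (8) = -0.3429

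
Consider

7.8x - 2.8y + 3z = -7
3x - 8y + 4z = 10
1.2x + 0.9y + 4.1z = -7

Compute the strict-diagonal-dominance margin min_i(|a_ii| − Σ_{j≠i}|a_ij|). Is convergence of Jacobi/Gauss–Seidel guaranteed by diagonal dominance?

1

row 1: |7.8| − (2.8+3) = 2
row 2: |-8| − (3+4) = 1
row 3: |4.1| − (1.2+0.9) = 2
minimum over rows = 1 → strictly diagonally dominant (convergence guaranteed)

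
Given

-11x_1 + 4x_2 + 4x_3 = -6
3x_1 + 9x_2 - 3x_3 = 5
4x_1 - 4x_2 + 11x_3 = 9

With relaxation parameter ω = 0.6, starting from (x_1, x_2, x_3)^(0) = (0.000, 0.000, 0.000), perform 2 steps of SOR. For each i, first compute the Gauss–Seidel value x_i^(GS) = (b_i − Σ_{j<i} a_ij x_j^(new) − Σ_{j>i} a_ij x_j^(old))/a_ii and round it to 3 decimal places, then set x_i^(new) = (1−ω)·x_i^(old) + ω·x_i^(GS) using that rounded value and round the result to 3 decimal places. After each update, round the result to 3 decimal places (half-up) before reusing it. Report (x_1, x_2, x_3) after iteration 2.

Iteration 1:
  x_1: GS value = (-6 - (4)·0.000 - (4)·0.000) / (-11) = 0.545;  x_1 ← (1−ω)·0.000 + ω·0.545 = 0.327
  x_2: GS value = (5 - (3)·0.327 - (-3)·0.000) / (9) = 0.447;  x_2 ← (1−ω)·0.000 + ω·0.447 = 0.268
  x_3: GS value = (9 - (4)·0.327 - (-4)·0.268) / (11) = 0.797;  x_3 ← (1−ω)·0.000 + ω·0.797 = 0.478
Iteration 2:
  x_1: GS value = (-6 - (4)·0.268 - (4)·0.478) / (-11) = 0.817;  x_1 ← (1−ω)·0.327 + ω·0.817 = 0.621
  x_2: GS value = (5 - (3)·0.621 - (-3)·0.478) / (9) = 0.508;  x_2 ← (1−ω)·0.268 + ω·0.508 = 0.412
  x_3: GS value = (9 - (4)·0.621 - (-4)·0.412) / (11) = 0.742;  x_3 ← (1−ω)·0.478 + ω·0.742 = 0.636

(0.621, 0.412, 0.636)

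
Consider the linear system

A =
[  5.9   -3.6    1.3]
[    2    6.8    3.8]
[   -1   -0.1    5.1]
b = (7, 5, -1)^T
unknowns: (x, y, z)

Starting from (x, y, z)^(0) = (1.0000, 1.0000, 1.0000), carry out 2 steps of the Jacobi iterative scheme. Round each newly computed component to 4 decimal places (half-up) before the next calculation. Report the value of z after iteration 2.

0.1107

Iteration 1:
  x = (7 - (-3.6)·1.0000 - (1.3)·1.0000) / (5.9) = 1.5763
  y = (5 - (2)·1.0000 - (3.8)·1.0000) / (6.8) = -0.1176
  z = (-1 - (-1)·1.0000 - (-0.1)·1.0000) / (5.1) = 0.0196
Iteration 2:
  x = (7 - (-3.6)·-0.1176 - (1.3)·0.0196) / (5.9) = 1.1104
  y = (5 - (2)·1.5763 - (3.8)·0.0196) / (6.8) = 0.2607
  z = (-1 - (-1)·1.5763 - (-0.1)·-0.1176) / (5.1) = 0.1107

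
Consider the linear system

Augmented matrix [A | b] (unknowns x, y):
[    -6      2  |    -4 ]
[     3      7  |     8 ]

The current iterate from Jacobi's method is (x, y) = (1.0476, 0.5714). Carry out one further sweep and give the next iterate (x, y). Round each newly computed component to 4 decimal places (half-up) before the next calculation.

One sweep:
  x = (-4 - (2)·0.5714) / (-6) = 0.8571
  y = (8 - (3)·1.0476) / (7) = 0.6939

(0.8571, 0.6939)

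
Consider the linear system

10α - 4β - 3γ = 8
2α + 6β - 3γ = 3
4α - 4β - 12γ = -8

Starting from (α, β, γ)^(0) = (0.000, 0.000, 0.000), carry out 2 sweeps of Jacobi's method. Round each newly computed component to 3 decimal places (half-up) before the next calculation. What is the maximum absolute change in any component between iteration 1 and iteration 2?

Iteration 1:
  α = (8 - (-4)·0.000 - (-3)·0.000) / (10) = 0.800
  β = (3 - (2)·0.000 - (-3)·0.000) / (6) = 0.500
  γ = (-8 - (4)·0.000 - (-4)·0.000) / (-12) = 0.667
Iteration 2:
  α = (8 - (-4)·0.500 - (-3)·0.667) / (10) = 1.200
  β = (3 - (2)·0.800 - (-3)·0.667) / (6) = 0.567
  γ = (-8 - (4)·0.800 - (-4)·0.500) / (-12) = 0.767
Change: (0.400, 0.067, 0.100) → max |·| = 0.400

0.400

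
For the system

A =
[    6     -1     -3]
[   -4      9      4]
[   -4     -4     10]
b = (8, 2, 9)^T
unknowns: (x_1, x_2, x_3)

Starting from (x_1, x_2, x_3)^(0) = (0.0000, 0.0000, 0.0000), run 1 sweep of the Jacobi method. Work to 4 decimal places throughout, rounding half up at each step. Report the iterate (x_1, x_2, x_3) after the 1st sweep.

(1.3333, 0.2222, 0.9000)

Iteration 1:
  x_1 = (8 - (-1)·0.0000 - (-3)·0.0000) / (6) = 1.3333
  x_2 = (2 - (-4)·0.0000 - (4)·0.0000) / (9) = 0.2222
  x_3 = (9 - (-4)·0.0000 - (-4)·0.0000) / (10) = 0.9000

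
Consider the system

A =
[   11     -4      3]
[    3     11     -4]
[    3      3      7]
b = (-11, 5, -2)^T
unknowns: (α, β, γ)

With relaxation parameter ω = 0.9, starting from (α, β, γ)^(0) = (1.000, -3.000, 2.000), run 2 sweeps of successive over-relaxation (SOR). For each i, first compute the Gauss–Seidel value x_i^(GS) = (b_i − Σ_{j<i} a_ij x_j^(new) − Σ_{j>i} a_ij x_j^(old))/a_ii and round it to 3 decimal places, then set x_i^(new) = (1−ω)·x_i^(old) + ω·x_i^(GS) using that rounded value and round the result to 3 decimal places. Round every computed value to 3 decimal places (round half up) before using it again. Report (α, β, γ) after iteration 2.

Iteration 1:
  α: GS value = (-11 - (-4)·-3.000 - (3)·2.000) / (11) = -2.636;  α ← (1−ω)·1.000 + ω·-2.636 = -2.272
  β: GS value = (5 - (3)·-2.272 - (-4)·2.000) / (11) = 1.801;  β ← (1−ω)·-3.000 + ω·1.801 = 1.321
  γ: GS value = (-2 - (3)·-2.272 - (3)·1.321) / (7) = 0.122;  γ ← (1−ω)·2.000 + ω·0.122 = 0.310
Iteration 2:
  α: GS value = (-11 - (-4)·1.321 - (3)·0.310) / (11) = -0.604;  α ← (1−ω)·-2.272 + ω·-0.604 = -0.771
  β: GS value = (5 - (3)·-0.771 - (-4)·0.310) / (11) = 0.778;  β ← (1−ω)·1.321 + ω·0.778 = 0.832
  γ: GS value = (-2 - (3)·-0.771 - (3)·0.832) / (7) = -0.312;  γ ← (1−ω)·0.310 + ω·-0.312 = -0.250

(-0.771, 0.832, -0.250)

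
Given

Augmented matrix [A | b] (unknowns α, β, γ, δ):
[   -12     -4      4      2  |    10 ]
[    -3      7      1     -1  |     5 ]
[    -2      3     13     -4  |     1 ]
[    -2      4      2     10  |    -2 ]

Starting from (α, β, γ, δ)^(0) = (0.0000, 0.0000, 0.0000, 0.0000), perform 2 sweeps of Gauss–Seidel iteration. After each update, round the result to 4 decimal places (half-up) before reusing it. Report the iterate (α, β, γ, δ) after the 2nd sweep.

Iteration 1:
  α = (10 - (-4)·0.0000 - (4)·0.0000 - (2)·0.0000) / (-12) = -0.8333
  β = (5 - (-3)·-0.8333 - (1)·0.0000 - (-1)·0.0000) / (7) = 0.3572
  γ = (1 - (-2)·-0.8333 - (3)·0.3572 - (-4)·0.0000) / (13) = -0.1337
  δ = (-2 - (-2)·-0.8333 - (4)·0.3572 - (2)·-0.1337) / (10) = -0.4828
Iteration 2:
  α = (10 - (-4)·0.3572 - (4)·-0.1337 - (2)·-0.4828) / (-12) = -1.0774
  β = (5 - (-3)·-1.0774 - (1)·-0.1337 - (-1)·-0.4828) / (7) = 0.2027
  γ = (1 - (-2)·-1.0774 - (3)·0.2027 - (-4)·-0.4828) / (13) = -0.2842
  δ = (-2 - (-2)·-1.0774 - (4)·0.2027 - (2)·-0.2842) / (10) = -0.4397

(-1.0774, 0.2027, -0.2842, -0.4397)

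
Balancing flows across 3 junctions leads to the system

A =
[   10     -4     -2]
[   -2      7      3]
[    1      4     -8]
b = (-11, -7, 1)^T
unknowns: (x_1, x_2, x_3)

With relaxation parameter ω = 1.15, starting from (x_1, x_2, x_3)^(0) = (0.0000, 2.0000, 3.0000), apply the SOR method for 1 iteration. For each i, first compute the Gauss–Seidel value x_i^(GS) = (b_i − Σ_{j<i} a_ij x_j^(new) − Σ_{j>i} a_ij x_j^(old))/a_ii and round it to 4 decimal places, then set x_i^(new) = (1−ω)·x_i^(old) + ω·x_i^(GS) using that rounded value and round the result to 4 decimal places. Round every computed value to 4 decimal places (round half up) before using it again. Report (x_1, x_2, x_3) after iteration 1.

Iteration 1:
  x_1: GS value = (-11 - (-4)·2.0000 - (-2)·3.0000) / (10) = 0.3000;  x_1 ← (1−ω)·0.0000 + ω·0.3000 = 0.3450
  x_2: GS value = (-7 - (-2)·0.3450 - (3)·3.0000) / (7) = -2.1871;  x_2 ← (1−ω)·2.0000 + ω·-2.1871 = -2.8152
  x_3: GS value = (1 - (1)·0.3450 - (4)·-2.8152) / (-8) = -1.4895;  x_3 ← (1−ω)·3.0000 + ω·-1.4895 = -2.1629

(0.3450, -2.8152, -2.1629)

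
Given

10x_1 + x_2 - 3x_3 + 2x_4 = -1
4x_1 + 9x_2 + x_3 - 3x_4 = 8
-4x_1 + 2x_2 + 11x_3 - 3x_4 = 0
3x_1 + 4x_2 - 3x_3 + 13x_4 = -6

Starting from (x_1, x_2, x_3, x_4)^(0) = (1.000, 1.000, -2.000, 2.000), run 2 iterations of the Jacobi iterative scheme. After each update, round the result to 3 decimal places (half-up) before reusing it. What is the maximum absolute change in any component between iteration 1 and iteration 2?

1.804

Iteration 1:
  x_1 = (-1 - (1)·1.000 - (-3)·-2.000 - (2)·2.000) / (10) = -1.200
  x_2 = (8 - (4)·1.000 - (1)·-2.000 - (-3)·2.000) / (9) = 1.333
  x_3 = (0 - (-4)·1.000 - (2)·1.000 - (-3)·2.000) / (11) = 0.727
  x_4 = (-6 - (3)·1.000 - (4)·1.000 - (-3)·-2.000) / (13) = -1.462
Iteration 2:
  x_1 = (-1 - (1)·1.333 - (-3)·0.727 - (2)·-1.462) / (10) = 0.277
  x_2 = (8 - (4)·-1.200 - (1)·0.727 - (-3)·-1.462) / (9) = 0.854
  x_3 = (0 - (-4)·-1.200 - (2)·1.333 - (-3)·-1.462) / (11) = -1.077
  x_4 = (-6 - (3)·-1.200 - (4)·1.333 - (-3)·0.727) / (13) = -0.427
Change: (1.477, -0.479, -1.804, 1.035) → max |·| = 1.804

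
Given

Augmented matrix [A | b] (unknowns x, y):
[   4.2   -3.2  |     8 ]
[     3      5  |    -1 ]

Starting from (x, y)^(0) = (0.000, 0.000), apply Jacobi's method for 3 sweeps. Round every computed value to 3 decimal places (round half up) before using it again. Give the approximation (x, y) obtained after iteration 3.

Iteration 1:
  x = (8 - (-3.2)·0.000) / (4.2) = 1.905
  y = (-1 - (3)·0.000) / (5) = -0.200
Iteration 2:
  x = (8 - (-3.2)·-0.200) / (4.2) = 1.752
  y = (-1 - (3)·1.905) / (5) = -1.343
Iteration 3:
  x = (8 - (-3.2)·-1.343) / (4.2) = 0.882
  y = (-1 - (3)·1.752) / (5) = -1.251

(0.882, -1.251)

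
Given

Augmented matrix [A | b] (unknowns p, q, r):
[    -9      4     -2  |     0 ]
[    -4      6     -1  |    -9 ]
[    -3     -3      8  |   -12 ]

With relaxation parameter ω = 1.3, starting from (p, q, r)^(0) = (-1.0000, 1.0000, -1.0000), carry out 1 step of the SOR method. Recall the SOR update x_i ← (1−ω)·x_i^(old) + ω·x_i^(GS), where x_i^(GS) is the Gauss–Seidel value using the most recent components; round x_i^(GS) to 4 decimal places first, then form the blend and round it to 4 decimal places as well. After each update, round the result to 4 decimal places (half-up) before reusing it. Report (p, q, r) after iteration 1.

(1.1667, -1.4556, -1.7908)

Iteration 1:
  p: GS value = (0 - (4)·1.0000 - (-2)·-1.0000) / (-9) = 0.6667;  p ← (1−ω)·-1.0000 + ω·0.6667 = 1.1667
  q: GS value = (-9 - (-4)·1.1667 - (-1)·-1.0000) / (6) = -0.8889;  q ← (1−ω)·1.0000 + ω·-0.8889 = -1.4556
  r: GS value = (-12 - (-3)·1.1667 - (-3)·-1.4556) / (8) = -1.6083;  r ← (1−ω)·-1.0000 + ω·-1.6083 = -1.7908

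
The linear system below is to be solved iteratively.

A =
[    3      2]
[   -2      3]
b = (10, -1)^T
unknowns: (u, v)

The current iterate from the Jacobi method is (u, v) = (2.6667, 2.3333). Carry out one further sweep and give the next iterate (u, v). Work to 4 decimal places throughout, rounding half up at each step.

(1.7778, 1.4445)

One sweep:
  u = (10 - (2)·2.3333) / (3) = 1.7778
  v = (-1 - (-2)·2.6667) / (3) = 1.4445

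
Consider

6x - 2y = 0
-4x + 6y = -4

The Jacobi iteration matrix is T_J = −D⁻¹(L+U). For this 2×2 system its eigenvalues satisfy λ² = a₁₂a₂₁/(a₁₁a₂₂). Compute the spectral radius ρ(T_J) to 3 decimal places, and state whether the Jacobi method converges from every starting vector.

0.471

a₁₂a₂₁/(a₁₁a₂₂) = (-2)·(-4) / ((6)·(6)) = 0.222222
ρ = √|0.222222| = √0.222222 = 0.471
ρ < 1, so Jacobi converges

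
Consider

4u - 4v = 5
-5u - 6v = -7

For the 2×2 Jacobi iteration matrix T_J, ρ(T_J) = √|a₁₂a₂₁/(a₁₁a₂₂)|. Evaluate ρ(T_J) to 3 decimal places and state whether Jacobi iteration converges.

0.913

a₁₂a₂₁/(a₁₁a₂₂) = (-4)·(-5) / ((4)·(-6)) = -0.833333
ρ = √|-0.833333| = √0.833333 = 0.913
ρ < 1, so Jacobi converges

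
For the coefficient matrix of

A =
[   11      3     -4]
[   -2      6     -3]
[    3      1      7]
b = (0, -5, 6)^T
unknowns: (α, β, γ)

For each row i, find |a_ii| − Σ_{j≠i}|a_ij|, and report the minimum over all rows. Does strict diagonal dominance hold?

row 1: |11| − (3+4) = 4
row 2: |6| − (2+3) = 1
row 3: |7| − (3+1) = 3
minimum over rows = 1 → strictly diagonally dominant (convergence guaranteed)

1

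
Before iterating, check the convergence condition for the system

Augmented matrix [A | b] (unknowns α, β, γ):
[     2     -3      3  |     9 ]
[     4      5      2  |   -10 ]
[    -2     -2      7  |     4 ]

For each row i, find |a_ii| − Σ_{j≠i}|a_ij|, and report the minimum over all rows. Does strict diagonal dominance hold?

row 1: |2| − (3+3) = -4
row 2: |5| − (4+2) = -1
row 3: |7| − (2+2) = 3
minimum over rows = -4 → not strictly diagonally dominant

-4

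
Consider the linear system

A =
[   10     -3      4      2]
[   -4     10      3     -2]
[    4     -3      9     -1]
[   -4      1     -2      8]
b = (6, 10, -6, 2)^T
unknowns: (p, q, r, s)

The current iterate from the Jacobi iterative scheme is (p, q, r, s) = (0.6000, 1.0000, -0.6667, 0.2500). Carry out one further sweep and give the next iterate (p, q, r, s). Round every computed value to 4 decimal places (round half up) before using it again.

(1.1167, 1.4900, -0.5722, 0.2583)

One sweep:
  p = (6 - (-3)·1.0000 - (4)·-0.6667 - (2)·0.2500) / (10) = 1.1167
  q = (10 - (-4)·0.6000 - (3)·-0.6667 - (-2)·0.2500) / (10) = 1.4900
  r = (-6 - (4)·0.6000 - (-3)·1.0000 - (-1)·0.2500) / (9) = -0.5722
  s = (2 - (-4)·0.6000 - (1)·1.0000 - (-2)·-0.6667) / (8) = 0.2583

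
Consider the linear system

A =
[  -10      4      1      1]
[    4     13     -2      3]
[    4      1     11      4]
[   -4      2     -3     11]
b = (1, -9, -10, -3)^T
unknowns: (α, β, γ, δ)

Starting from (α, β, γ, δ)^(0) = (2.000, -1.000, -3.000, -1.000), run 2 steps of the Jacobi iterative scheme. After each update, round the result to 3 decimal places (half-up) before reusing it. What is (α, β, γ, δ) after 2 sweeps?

Iteration 1:
  α = (1 - (4)·-1.000 - (1)·-3.000 - (1)·-1.000) / (-10) = -0.900
  β = (-9 - (4)·2.000 - (-2)·-3.000 - (3)·-1.000) / (13) = -1.538
  γ = (-10 - (4)·2.000 - (1)·-1.000 - (4)·-1.000) / (11) = -1.182
  δ = (-3 - (-4)·2.000 - (2)·-1.000 - (-3)·-3.000) / (11) = -0.182
Iteration 2:
  α = (1 - (4)·-1.538 - (1)·-1.182 - (1)·-0.182) / (-10) = -0.852
  β = (-9 - (4)·-0.900 - (-2)·-1.182 - (3)·-0.182) / (13) = -0.555
  γ = (-10 - (4)·-0.900 - (1)·-1.538 - (4)·-0.182) / (11) = -0.376
  δ = (-3 - (-4)·-0.900 - (2)·-1.538 - (-3)·-1.182) / (11) = -0.643

(-0.852, -0.555, -0.376, -0.643)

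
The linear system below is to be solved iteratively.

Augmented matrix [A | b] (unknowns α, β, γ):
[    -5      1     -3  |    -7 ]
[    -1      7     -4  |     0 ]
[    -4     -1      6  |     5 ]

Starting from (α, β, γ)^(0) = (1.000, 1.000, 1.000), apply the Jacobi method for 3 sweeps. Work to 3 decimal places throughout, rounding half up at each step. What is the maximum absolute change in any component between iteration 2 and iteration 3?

Iteration 1:
  α = (-7 - (1)·1.000 - (-3)·1.000) / (-5) = 1.000
  β = (0 - (-1)·1.000 - (-4)·1.000) / (7) = 0.714
  γ = (5 - (-4)·1.000 - (-1)·1.000) / (6) = 1.667
Iteration 2:
  α = (-7 - (1)·0.714 - (-3)·1.667) / (-5) = 0.543
  β = (0 - (-1)·1.000 - (-4)·1.667) / (7) = 1.095
  γ = (5 - (-4)·1.000 - (-1)·0.714) / (6) = 1.619
Iteration 3:
  α = (-7 - (1)·1.095 - (-3)·1.619) / (-5) = 0.648
  β = (0 - (-1)·0.543 - (-4)·1.619) / (7) = 1.003
  γ = (5 - (-4)·0.543 - (-1)·1.095) / (6) = 1.378
Change: (0.105, -0.092, -0.241) → max |·| = 0.241

0.241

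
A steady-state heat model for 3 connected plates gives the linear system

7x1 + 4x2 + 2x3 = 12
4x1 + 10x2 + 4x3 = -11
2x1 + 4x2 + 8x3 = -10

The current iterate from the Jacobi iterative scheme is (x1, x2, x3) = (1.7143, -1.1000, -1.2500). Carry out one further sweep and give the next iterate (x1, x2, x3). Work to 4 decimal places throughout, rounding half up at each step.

One sweep:
  x1 = (12 - (4)·-1.1000 - (2)·-1.2500) / (7) = 2.7000
  x2 = (-11 - (4)·1.7143 - (4)·-1.2500) / (10) = -1.2857
  x3 = (-10 - (2)·1.7143 - (4)·-1.1000) / (8) = -1.1286

(2.7000, -1.2857, -1.1286)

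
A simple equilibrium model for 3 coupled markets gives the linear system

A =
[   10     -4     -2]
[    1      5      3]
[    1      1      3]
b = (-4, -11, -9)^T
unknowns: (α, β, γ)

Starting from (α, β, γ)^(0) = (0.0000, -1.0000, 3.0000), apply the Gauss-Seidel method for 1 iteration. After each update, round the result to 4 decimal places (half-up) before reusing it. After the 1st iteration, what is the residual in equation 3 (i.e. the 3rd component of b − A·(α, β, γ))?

-0.0001

Iteration 1:
  α = (-4 - (-4)·-1.0000 - (-2)·3.0000) / (10) = -0.2000
  β = (-11 - (1)·-0.2000 - (3)·3.0000) / (5) = -3.9600
  γ = (-9 - (1)·-0.2000 - (1)·-3.9600) / (3) = -1.6133
Residual b − A·x = (-21.0666, 13.8399, -0.0001)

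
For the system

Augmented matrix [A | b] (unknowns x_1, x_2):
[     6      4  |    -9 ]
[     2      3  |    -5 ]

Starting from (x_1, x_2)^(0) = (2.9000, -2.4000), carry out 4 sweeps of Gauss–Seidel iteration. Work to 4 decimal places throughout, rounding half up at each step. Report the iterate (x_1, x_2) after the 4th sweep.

Iteration 1:
  x_1 = (-9 - (4)·-2.4000) / (6) = 0.1000
  x_2 = (-5 - (2)·0.1000) / (3) = -1.7333
Iteration 2:
  x_1 = (-9 - (4)·-1.7333) / (6) = -0.3445
  x_2 = (-5 - (2)·-0.3445) / (3) = -1.4370
Iteration 3:
  x_1 = (-9 - (4)·-1.4370) / (6) = -0.5420
  x_2 = (-5 - (2)·-0.5420) / (3) = -1.3053
Iteration 4:
  x_1 = (-9 - (4)·-1.3053) / (6) = -0.6298
  x_2 = (-5 - (2)·-0.6298) / (3) = -1.2468

(-0.6298, -1.2468)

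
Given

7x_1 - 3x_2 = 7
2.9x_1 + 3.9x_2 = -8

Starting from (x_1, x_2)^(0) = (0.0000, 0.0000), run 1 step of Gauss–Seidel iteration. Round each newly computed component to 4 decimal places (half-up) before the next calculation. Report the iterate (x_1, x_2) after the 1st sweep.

Iteration 1:
  x_1 = (7 - (-3)·0.0000) / (7) = 1.0000
  x_2 = (-8 - (2.9)·1.0000) / (3.9) = -2.7949

(1.0000, -2.7949)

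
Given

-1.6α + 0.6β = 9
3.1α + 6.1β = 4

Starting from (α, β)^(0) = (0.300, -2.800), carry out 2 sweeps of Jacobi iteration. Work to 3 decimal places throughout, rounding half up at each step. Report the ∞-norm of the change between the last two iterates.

Iteration 1:
  α = (9 - (0.6)·-2.800) / (-1.6) = -6.675
  β = (4 - (3.1)·0.300) / (6.1) = 0.503
Iteration 2:
  α = (9 - (0.6)·0.503) / (-1.6) = -5.436
  β = (4 - (3.1)·-6.675) / (6.1) = 4.048
Change: (1.239, 3.545) → max |·| = 3.545

3.545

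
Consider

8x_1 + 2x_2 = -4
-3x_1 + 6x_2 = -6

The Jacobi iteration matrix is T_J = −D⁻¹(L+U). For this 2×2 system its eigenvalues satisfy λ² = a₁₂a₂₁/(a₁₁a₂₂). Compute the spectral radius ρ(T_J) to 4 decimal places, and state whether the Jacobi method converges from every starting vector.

0.3536

a₁₂a₂₁/(a₁₁a₂₂) = (2)·(-3) / ((8)·(6)) = -0.125000
ρ = √|-0.125000| = √0.125000 = 0.3536
ρ < 1, so Jacobi converges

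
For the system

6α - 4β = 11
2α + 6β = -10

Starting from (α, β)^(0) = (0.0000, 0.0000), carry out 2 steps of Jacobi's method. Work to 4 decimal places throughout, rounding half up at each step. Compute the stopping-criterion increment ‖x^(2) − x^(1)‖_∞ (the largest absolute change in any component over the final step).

Iteration 1:
  α = (11 - (-4)·0.0000) / (6) = 1.8333
  β = (-10 - (2)·0.0000) / (6) = -1.6667
Iteration 2:
  α = (11 - (-4)·-1.6667) / (6) = 0.7222
  β = (-10 - (2)·1.8333) / (6) = -2.2778
Change: (-1.1111, -0.6111) → max |·| = 1.1111

1.1111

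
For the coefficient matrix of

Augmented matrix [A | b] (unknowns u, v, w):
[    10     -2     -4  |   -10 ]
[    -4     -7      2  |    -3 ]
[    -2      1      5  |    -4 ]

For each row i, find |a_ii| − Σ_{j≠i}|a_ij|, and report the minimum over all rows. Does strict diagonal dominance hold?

1

row 1: |10| − (2+4) = 4
row 2: |-7| − (4+2) = 1
row 3: |5| − (2+1) = 2
minimum over rows = 1 → strictly diagonally dominant (convergence guaranteed)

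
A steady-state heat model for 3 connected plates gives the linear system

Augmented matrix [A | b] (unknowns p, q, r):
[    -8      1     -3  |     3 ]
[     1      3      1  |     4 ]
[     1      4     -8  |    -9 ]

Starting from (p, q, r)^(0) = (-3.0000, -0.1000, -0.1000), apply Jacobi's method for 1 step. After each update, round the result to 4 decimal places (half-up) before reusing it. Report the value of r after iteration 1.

0.7000

Iteration 1:
  p = (3 - (1)·-0.1000 - (-3)·-0.1000) / (-8) = -0.3500
  q = (4 - (1)·-3.0000 - (1)·-0.1000) / (3) = 2.3667
  r = (-9 - (1)·-3.0000 - (4)·-0.1000) / (-8) = 0.7000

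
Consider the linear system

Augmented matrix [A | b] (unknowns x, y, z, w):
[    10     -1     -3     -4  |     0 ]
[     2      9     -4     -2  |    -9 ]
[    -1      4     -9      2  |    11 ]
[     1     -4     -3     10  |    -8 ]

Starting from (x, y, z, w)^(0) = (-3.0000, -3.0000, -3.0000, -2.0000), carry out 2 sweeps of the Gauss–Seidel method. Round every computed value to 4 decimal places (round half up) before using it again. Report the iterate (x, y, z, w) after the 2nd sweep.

Iteration 1:
  x = (0 - (-1)·-3.0000 - (-3)·-3.0000 - (-4)·-2.0000) / (10) = -2.0000
  y = (-9 - (2)·-2.0000 - (-4)·-3.0000 - (-2)·-2.0000) / (9) = -2.3333
  z = (11 - (-1)·-2.0000 - (4)·-2.3333 - (2)·-2.0000) / (-9) = -2.4815
  w = (-8 - (1)·-2.0000 - (-4)·-2.3333 - (-3)·-2.4815) / (10) = -2.2778
Iteration 2:
  x = (0 - (-1)·-2.3333 - (-3)·-2.4815 - (-4)·-2.2778) / (10) = -1.8889
  y = (-9 - (2)·-1.8889 - (-4)·-2.4815 - (-2)·-2.2778) / (9) = -2.1893
  z = (11 - (-1)·-1.8889 - (4)·-2.1893 - (2)·-2.2778) / (-9) = -2.4915
  w = (-8 - (1)·-1.8889 - (-4)·-2.1893 - (-3)·-2.4915) / (10) = -2.2343

(-1.8889, -2.1893, -2.4915, -2.2343)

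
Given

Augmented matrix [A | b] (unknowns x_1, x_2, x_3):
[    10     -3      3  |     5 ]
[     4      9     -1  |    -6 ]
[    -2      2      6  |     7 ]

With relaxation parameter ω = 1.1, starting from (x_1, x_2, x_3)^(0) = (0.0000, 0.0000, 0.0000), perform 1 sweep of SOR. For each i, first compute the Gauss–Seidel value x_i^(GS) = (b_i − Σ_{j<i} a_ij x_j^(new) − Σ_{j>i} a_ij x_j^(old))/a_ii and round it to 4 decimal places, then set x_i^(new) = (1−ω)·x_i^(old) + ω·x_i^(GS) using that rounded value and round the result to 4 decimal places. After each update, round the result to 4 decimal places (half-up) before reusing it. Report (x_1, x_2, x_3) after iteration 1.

(0.5500, -1.0022, 1.8525)

Iteration 1:
  x_1: GS value = (5 - (-3)·0.0000 - (3)·0.0000) / (10) = 0.5000;  x_1 ← (1−ω)·0.0000 + ω·0.5000 = 0.5500
  x_2: GS value = (-6 - (4)·0.5500 - (-1)·0.0000) / (9) = -0.9111;  x_2 ← (1−ω)·0.0000 + ω·-0.9111 = -1.0022
  x_3: GS value = (7 - (-2)·0.5500 - (2)·-1.0022) / (6) = 1.6841;  x_3 ← (1−ω)·0.0000 + ω·1.6841 = 1.8525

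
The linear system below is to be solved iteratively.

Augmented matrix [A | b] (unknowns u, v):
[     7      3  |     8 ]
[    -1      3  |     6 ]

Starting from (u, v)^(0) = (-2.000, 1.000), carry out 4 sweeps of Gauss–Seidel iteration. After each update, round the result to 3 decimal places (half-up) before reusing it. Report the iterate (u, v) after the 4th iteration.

Iteration 1:
  u = (8 - (3)·1.000) / (7) = 0.714
  v = (6 - (-1)·0.714) / (3) = 2.238
Iteration 2:
  u = (8 - (3)·2.238) / (7) = 0.184
  v = (6 - (-1)·0.184) / (3) = 2.061
Iteration 3:
  u = (8 - (3)·2.061) / (7) = 0.260
  v = (6 - (-1)·0.260) / (3) = 2.087
Iteration 4:
  u = (8 - (3)·2.087) / (7) = 0.248
  v = (6 - (-1)·0.248) / (3) = 2.083

(0.248, 2.083)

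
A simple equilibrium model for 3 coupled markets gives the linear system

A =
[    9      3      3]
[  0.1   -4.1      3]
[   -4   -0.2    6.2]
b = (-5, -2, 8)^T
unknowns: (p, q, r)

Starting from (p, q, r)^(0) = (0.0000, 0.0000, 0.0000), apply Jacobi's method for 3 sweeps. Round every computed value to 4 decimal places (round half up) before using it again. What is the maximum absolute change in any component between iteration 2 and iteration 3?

Iteration 1:
  p = (-5 - (3)·0.0000 - (3)·0.0000) / (9) = -0.5556
  q = (-2 - (0.1)·0.0000 - (3)·0.0000) / (-4.1) = 0.4878
  r = (8 - (-4)·0.0000 - (-0.2)·0.0000) / (6.2) = 1.2903
Iteration 2:
  p = (-5 - (3)·0.4878 - (3)·1.2903) / (9) = -1.1483
  q = (-2 - (0.1)·-0.5556 - (3)·1.2903) / (-4.1) = 1.4184
  r = (8 - (-4)·-0.5556 - (-0.2)·0.4878) / (6.2) = 0.9476
Iteration 3:
  p = (-5 - (3)·1.4184 - (3)·0.9476) / (9) = -1.3442
  q = (-2 - (0.1)·-1.1483 - (3)·0.9476) / (-4.1) = 1.1532
  r = (8 - (-4)·-1.1483 - (-0.2)·1.4184) / (6.2) = 0.5952
Change: (-0.1959, -0.2652, -0.3524) → max |·| = 0.3524

0.3524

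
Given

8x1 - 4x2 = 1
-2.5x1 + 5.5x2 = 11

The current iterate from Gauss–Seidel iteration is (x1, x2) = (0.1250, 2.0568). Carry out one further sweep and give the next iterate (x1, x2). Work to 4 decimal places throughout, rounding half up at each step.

One sweep:
  x1 = (1 - (-4)·2.0568) / (8) = 1.1534
  x2 = (11 - (-2.5)·1.1534) / (5.5) = 2.5243

(1.1534, 2.5243)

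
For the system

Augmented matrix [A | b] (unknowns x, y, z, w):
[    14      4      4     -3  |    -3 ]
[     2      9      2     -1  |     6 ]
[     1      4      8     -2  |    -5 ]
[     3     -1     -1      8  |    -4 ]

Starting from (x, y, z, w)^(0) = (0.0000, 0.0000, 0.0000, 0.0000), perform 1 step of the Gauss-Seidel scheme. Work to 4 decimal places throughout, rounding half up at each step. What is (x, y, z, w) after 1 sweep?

Iteration 1:
  x = (-3 - (4)·0.0000 - (4)·0.0000 - (-3)·0.0000) / (14) = -0.2143
  y = (6 - (2)·-0.2143 - (2)·0.0000 - (-1)·0.0000) / (9) = 0.7143
  z = (-5 - (1)·-0.2143 - (4)·0.7143 - (-2)·0.0000) / (8) = -0.9554
  w = (-4 - (3)·-0.2143 - (-1)·0.7143 - (-1)·-0.9554) / (8) = -0.4498

(-0.2143, 0.7143, -0.9554, -0.4498)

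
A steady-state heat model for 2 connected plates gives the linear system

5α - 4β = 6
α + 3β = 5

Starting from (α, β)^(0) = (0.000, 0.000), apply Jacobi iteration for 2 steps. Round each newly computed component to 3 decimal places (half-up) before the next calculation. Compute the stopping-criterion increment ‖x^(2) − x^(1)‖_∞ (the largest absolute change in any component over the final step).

Iteration 1:
  α = (6 - (-4)·0.000) / (5) = 1.200
  β = (5 - (1)·0.000) / (3) = 1.667
Iteration 2:
  α = (6 - (-4)·1.667) / (5) = 2.534
  β = (5 - (1)·1.200) / (3) = 1.267
Change: (1.334, -0.400) → max |·| = 1.334

1.334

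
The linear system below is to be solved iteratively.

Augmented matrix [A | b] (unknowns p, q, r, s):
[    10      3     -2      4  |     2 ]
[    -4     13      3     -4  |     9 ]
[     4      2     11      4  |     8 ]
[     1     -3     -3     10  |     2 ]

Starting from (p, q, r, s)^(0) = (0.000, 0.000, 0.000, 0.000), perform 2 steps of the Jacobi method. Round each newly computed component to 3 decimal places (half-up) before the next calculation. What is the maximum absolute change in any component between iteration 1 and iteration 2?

Iteration 1:
  p = (2 - (3)·0.000 - (-2)·0.000 - (4)·0.000) / (10) = 0.200
  q = (9 - (-4)·0.000 - (3)·0.000 - (-4)·0.000) / (13) = 0.692
  r = (8 - (4)·0.000 - (2)·0.000 - (4)·0.000) / (11) = 0.727
  s = (2 - (1)·0.000 - (-3)·0.000 - (-3)·0.000) / (10) = 0.200
Iteration 2:
  p = (2 - (3)·0.692 - (-2)·0.727 - (4)·0.200) / (10) = 0.058
  q = (9 - (-4)·0.200 - (3)·0.727 - (-4)·0.200) / (13) = 0.648
  r = (8 - (4)·0.200 - (2)·0.692 - (4)·0.200) / (11) = 0.456
  s = (2 - (1)·0.200 - (-3)·0.692 - (-3)·0.727) / (10) = 0.606
Change: (-0.142, -0.044, -0.271, 0.406) → max |·| = 0.406

0.406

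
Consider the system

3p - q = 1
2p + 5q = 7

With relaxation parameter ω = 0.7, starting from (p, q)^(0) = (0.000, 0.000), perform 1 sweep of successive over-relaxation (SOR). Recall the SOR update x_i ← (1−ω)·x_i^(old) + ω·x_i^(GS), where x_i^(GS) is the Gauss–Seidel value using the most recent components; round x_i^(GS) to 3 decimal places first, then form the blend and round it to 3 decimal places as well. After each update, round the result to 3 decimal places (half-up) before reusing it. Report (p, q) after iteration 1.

Iteration 1:
  p: GS value = (1 - (-1)·0.000) / (3) = 0.333;  p ← (1−ω)·0.000 + ω·0.333 = 0.233
  q: GS value = (7 - (2)·0.233) / (5) = 1.307;  q ← (1−ω)·0.000 + ω·1.307 = 0.915

(0.233, 0.915)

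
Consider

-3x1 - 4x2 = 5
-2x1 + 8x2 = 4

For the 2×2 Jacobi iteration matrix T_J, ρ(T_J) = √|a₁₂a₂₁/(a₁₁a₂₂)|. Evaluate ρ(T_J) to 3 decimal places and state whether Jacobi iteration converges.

0.577

a₁₂a₂₁/(a₁₁a₂₂) = (-4)·(-2) / ((-3)·(8)) = -0.333333
ρ = √|-0.333333| = √0.333333 = 0.577
ρ < 1, so Jacobi converges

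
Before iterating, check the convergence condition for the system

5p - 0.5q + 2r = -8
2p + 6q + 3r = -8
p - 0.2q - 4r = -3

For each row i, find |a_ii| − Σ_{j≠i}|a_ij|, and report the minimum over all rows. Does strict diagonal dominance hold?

row 1: |5| − (0.5+2) = 2.5
row 2: |6| − (2+3) = 1
row 3: |-4| − (1+0.2) = 2.8
minimum over rows = 1 → strictly diagonally dominant (convergence guaranteed)

1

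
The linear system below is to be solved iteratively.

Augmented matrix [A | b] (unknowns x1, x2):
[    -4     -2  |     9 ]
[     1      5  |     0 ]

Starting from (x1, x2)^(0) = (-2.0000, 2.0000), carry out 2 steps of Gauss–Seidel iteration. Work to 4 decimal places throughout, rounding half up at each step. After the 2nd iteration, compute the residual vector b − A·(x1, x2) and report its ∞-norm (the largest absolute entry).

0.2700

Iteration 1:
  x1 = (9 - (-2)·2.0000) / (-4) = -3.2500
  x2 = (0 - (1)·-3.2500) / (5) = 0.6500
Iteration 2:
  x1 = (9 - (-2)·0.6500) / (-4) = -2.5750
  x2 = (0 - (1)·-2.5750) / (5) = 0.5150
Residual b − A·x = (-0.2700, 0.0000); ∞-norm = 0.2700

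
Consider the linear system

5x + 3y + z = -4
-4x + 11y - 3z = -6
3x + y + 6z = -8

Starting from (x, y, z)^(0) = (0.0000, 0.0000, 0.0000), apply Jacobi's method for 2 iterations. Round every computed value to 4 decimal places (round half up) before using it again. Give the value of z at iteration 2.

Iteration 1:
  x = (-4 - (3)·0.0000 - (1)·0.0000) / (5) = -0.8000
  y = (-6 - (-4)·0.0000 - (-3)·0.0000) / (11) = -0.5455
  z = (-8 - (3)·0.0000 - (1)·0.0000) / (6) = -1.3333
Iteration 2:
  x = (-4 - (3)·-0.5455 - (1)·-1.3333) / (5) = -0.2060
  y = (-6 - (-4)·-0.8000 - (-3)·-1.3333) / (11) = -1.2000
  z = (-8 - (3)·-0.8000 - (1)·-0.5455) / (6) = -0.8424

-0.8424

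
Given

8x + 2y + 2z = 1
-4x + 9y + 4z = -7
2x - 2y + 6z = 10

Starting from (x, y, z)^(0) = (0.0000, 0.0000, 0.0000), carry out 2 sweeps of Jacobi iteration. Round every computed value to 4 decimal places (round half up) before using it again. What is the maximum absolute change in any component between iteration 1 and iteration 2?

0.6852

Iteration 1:
  x = (1 - (2)·0.0000 - (2)·0.0000) / (8) = 0.1250
  y = (-7 - (-4)·0.0000 - (4)·0.0000) / (9) = -0.7778
  z = (10 - (2)·0.0000 - (-2)·0.0000) / (6) = 1.6667
Iteration 2:
  x = (1 - (2)·-0.7778 - (2)·1.6667) / (8) = -0.0972
  y = (-7 - (-4)·0.1250 - (4)·1.6667) / (9) = -1.4630
  z = (10 - (2)·0.1250 - (-2)·-0.7778) / (6) = 1.3657
Change: (-0.2222, -0.6852, -0.3010) → max |·| = 0.6852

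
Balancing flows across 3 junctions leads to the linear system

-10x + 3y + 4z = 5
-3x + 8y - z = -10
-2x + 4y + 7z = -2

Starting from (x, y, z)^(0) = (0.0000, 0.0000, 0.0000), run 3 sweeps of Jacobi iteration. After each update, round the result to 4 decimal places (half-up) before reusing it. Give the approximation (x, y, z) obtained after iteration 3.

Iteration 1:
  x = (5 - (3)·0.0000 - (4)·0.0000) / (-10) = -0.5000
  y = (-10 - (-3)·0.0000 - (-1)·0.0000) / (8) = -1.2500
  z = (-2 - (-2)·0.0000 - (4)·0.0000) / (7) = -0.2857
Iteration 2:
  x = (5 - (3)·-1.2500 - (4)·-0.2857) / (-10) = -0.9893
  y = (-10 - (-3)·-0.5000 - (-1)·-0.2857) / (8) = -1.4732
  z = (-2 - (-2)·-0.5000 - (4)·-1.2500) / (7) = 0.2857
Iteration 3:
  x = (5 - (3)·-1.4732 - (4)·0.2857) / (-10) = -0.8277
  y = (-10 - (-3)·-0.9893 - (-1)·0.2857) / (8) = -1.5853
  z = (-2 - (-2)·-0.9893 - (4)·-1.4732) / (7) = 0.2735

(-0.8277, -1.5853, 0.2735)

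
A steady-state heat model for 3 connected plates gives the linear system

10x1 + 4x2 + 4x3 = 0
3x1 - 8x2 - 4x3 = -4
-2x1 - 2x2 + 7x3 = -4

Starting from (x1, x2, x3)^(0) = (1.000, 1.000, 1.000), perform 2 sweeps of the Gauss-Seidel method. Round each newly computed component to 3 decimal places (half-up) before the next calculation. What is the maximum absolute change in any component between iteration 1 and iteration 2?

1.421

Iteration 1:
  x1 = (0 - (4)·1.000 - (4)·1.000) / (10) = -0.800
  x2 = (-4 - (3)·-0.800 - (-4)·1.000) / (-8) = -0.300
  x3 = (-4 - (-2)·-0.800 - (-2)·-0.300) / (7) = -0.886
Iteration 2:
  x1 = (0 - (4)·-0.300 - (4)·-0.886) / (10) = 0.474
  x2 = (-4 - (3)·0.474 - (-4)·-0.886) / (-8) = 1.121
  x3 = (-4 - (-2)·0.474 - (-2)·1.121) / (7) = -0.116
Change: (1.274, 1.421, 0.770) → max |·| = 1.421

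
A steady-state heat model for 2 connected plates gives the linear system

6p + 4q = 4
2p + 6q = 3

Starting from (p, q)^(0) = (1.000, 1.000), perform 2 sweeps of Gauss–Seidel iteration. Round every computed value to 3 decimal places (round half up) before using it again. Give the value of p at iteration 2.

Iteration 1:
  p = (4 - (4)·1.000) / (6) = 0.000
  q = (3 - (2)·0.000) / (6) = 0.500
Iteration 2:
  p = (4 - (4)·0.500) / (6) = 0.333
  q = (3 - (2)·0.333) / (6) = 0.389

0.333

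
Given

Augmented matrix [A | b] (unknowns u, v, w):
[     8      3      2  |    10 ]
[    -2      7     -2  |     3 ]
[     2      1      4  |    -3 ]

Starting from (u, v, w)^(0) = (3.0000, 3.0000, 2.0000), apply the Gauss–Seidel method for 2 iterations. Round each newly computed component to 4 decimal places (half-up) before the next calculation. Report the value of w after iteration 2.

-1.4362

Iteration 1:
  u = (10 - (3)·3.0000 - (2)·2.0000) / (8) = -0.3750
  v = (3 - (-2)·-0.3750 - (-2)·2.0000) / (7) = 0.8929
  w = (-3 - (2)·-0.3750 - (1)·0.8929) / (4) = -0.7857
Iteration 2:
  u = (10 - (3)·0.8929 - (2)·-0.7857) / (8) = 1.1116
  v = (3 - (-2)·1.1116 - (-2)·-0.7857) / (7) = 0.5217
  w = (-3 - (2)·1.1116 - (1)·0.5217) / (4) = -1.4362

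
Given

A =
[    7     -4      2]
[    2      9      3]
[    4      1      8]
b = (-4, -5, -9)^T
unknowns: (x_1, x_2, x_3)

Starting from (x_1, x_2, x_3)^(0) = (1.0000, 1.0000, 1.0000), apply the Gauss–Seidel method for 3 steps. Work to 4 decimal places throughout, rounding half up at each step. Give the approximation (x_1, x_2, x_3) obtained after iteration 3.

(-0.4157, -0.2238, -0.8892)

Iteration 1:
  x_1 = (-4 - (-4)·1.0000 - (2)·1.0000) / (7) = -0.2857
  x_2 = (-5 - (2)·-0.2857 - (3)·1.0000) / (9) = -0.8254
  x_3 = (-9 - (4)·-0.2857 - (1)·-0.8254) / (8) = -0.8790
Iteration 2:
  x_1 = (-4 - (-4)·-0.8254 - (2)·-0.8790) / (7) = -0.7919
  x_2 = (-5 - (2)·-0.7919 - (3)·-0.8790) / (9) = -0.0866
  x_3 = (-9 - (4)·-0.7919 - (1)·-0.0866) / (8) = -0.7182
Iteration 3:
  x_1 = (-4 - (-4)·-0.0866 - (2)·-0.7182) / (7) = -0.4157
  x_2 = (-5 - (2)·-0.4157 - (3)·-0.7182) / (9) = -0.2238
  x_3 = (-9 - (4)·-0.4157 - (1)·-0.2238) / (8) = -0.8892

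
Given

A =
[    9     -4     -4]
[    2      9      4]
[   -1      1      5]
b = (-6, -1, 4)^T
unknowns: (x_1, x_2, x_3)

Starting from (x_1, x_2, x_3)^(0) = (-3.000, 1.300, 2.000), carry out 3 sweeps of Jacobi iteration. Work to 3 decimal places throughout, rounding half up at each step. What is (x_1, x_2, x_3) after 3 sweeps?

(-0.327, -0.381, 0.684)

Iteration 1:
  x_1 = (-6 - (-4)·1.300 - (-4)·2.000) / (9) = 0.800
  x_2 = (-1 - (2)·-3.000 - (4)·2.000) / (9) = -0.333
  x_3 = (4 - (-1)·-3.000 - (1)·1.300) / (5) = -0.060
Iteration 2:
  x_1 = (-6 - (-4)·-0.333 - (-4)·-0.060) / (9) = -0.841
  x_2 = (-1 - (2)·0.800 - (4)·-0.060) / (9) = -0.262
  x_3 = (4 - (-1)·0.800 - (1)·-0.333) / (5) = 1.027
Iteration 3:
  x_1 = (-6 - (-4)·-0.262 - (-4)·1.027) / (9) = -0.327
  x_2 = (-1 - (2)·-0.841 - (4)·1.027) / (9) = -0.381
  x_3 = (4 - (-1)·-0.841 - (1)·-0.262) / (5) = 0.684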